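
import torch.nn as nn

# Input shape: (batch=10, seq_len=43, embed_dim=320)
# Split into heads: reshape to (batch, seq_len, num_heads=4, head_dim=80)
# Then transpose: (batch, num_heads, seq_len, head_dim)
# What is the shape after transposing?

Input shape: (10, 43, 320)
  -> after reshape: (10, 43, 4, 80)
Output shape: (10, 4, 43, 80)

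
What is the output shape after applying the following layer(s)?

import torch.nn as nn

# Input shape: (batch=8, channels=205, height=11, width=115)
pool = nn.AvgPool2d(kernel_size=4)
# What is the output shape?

Input shape: (8, 205, 11, 115)
Output shape: (8, 205, 2, 28)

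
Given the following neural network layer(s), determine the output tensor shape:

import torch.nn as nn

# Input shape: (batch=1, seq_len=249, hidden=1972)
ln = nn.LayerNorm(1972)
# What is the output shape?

Input shape: (1, 249, 1972)
Output shape: (1, 249, 1972)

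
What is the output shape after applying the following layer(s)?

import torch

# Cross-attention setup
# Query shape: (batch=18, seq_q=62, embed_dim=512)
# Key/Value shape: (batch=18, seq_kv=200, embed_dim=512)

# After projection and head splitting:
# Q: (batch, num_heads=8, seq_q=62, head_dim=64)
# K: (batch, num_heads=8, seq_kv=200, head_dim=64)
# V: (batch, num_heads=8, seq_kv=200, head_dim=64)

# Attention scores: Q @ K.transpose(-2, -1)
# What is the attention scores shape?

Input shape: (18, 62, 512)
Output shape: (18, 8, 62, 200)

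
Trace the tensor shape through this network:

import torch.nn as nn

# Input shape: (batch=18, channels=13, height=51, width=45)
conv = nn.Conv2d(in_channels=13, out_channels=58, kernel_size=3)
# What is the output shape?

Input shape: (18, 13, 51, 45)
Output shape: (18, 58, 49, 43)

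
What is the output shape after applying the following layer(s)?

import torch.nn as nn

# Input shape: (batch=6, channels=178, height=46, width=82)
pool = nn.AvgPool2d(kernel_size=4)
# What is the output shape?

Input shape: (6, 178, 46, 82)
Output shape: (6, 178, 11, 20)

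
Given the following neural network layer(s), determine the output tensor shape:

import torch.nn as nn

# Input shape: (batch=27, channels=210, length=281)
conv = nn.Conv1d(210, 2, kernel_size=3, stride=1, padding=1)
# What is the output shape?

Input shape: (27, 210, 281)
Output shape: (27, 2, 281)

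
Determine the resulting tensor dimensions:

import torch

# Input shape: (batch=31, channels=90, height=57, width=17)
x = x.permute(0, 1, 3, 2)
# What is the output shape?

Input shape: (31, 90, 57, 17)
Output shape: (31, 90, 17, 57)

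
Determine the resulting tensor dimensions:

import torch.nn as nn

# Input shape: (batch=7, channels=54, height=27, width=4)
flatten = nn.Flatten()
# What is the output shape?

Input shape: (7, 54, 27, 4)
Output shape: (7, 5832)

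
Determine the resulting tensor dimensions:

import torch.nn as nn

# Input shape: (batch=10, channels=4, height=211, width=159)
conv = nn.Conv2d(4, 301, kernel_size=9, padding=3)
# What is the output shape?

Input shape: (10, 4, 211, 159)
Output shape: (10, 301, 209, 157)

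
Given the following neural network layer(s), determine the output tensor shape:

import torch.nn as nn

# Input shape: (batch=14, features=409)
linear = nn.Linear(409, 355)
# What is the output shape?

Input shape: (14, 409)
Output shape: (14, 355)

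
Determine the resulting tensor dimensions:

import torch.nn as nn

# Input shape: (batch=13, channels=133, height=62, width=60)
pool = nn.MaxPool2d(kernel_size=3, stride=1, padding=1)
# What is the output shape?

Input shape: (13, 133, 62, 60)
Output shape: (13, 133, 62, 60)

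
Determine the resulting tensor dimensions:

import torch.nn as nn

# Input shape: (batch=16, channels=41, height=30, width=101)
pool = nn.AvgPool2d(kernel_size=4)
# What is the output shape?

Input shape: (16, 41, 30, 101)
Output shape: (16, 41, 7, 25)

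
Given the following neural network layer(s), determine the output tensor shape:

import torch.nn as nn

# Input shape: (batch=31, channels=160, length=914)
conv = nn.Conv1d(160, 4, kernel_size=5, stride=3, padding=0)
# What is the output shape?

Input shape: (31, 160, 914)
Output shape: (31, 4, 304)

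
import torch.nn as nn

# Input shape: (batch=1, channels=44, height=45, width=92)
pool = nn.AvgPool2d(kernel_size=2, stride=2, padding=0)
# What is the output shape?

Input shape: (1, 44, 45, 92)
Output shape: (1, 44, 22, 46)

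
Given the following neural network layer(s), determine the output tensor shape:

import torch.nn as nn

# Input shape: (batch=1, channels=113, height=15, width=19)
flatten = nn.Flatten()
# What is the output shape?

Input shape: (1, 113, 15, 19)
Output shape: (1, 32205)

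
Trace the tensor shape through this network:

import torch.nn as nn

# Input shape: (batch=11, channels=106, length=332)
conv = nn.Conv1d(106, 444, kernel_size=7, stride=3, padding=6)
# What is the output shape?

Input shape: (11, 106, 332)
Output shape: (11, 444, 113)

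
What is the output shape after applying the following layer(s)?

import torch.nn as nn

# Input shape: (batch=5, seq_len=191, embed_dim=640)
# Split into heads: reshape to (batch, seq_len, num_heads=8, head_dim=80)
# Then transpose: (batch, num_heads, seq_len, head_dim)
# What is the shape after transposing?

Input shape: (5, 191, 640)
  -> after reshape: (5, 191, 8, 80)
Output shape: (5, 8, 191, 80)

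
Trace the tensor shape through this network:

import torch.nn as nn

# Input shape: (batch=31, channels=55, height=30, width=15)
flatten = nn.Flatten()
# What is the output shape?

Input shape: (31, 55, 30, 15)
Output shape: (31, 24750)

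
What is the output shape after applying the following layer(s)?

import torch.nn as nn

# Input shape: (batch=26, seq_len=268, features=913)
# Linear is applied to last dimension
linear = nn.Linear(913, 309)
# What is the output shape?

Input shape: (26, 268, 913)
Output shape: (26, 268, 309)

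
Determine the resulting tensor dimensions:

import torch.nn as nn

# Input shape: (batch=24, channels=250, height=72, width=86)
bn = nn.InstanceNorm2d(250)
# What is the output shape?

Input shape: (24, 250, 72, 86)
Output shape: (24, 250, 72, 86)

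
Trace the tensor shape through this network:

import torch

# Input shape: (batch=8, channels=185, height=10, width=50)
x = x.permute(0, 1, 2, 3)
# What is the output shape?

Input shape: (8, 185, 10, 50)
Output shape: (8, 185, 10, 50)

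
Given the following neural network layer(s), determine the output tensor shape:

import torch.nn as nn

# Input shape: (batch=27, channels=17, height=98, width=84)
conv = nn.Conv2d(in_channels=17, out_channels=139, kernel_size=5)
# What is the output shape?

Input shape: (27, 17, 98, 84)
Output shape: (27, 139, 94, 80)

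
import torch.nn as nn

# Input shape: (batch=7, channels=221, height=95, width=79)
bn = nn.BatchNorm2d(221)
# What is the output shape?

Input shape: (7, 221, 95, 79)
Output shape: (7, 221, 95, 79)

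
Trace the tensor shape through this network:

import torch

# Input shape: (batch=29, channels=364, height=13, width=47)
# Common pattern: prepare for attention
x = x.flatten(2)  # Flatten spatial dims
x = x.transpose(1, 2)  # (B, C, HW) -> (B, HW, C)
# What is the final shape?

Input shape: (29, 364, 13, 47)
  -> after flatten(2): (29, 364, 611)
Output shape: (29, 611, 364)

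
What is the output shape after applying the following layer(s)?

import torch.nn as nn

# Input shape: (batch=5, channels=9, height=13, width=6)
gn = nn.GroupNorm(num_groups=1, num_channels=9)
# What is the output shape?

Input shape: (5, 9, 13, 6)
Output shape: (5, 9, 13, 6)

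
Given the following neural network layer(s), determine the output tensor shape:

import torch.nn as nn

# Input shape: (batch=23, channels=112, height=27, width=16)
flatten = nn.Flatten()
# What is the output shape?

Input shape: (23, 112, 27, 16)
Output shape: (23, 48384)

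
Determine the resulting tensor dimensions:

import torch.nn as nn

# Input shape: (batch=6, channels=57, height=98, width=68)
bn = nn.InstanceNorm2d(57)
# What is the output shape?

Input shape: (6, 57, 98, 68)
Output shape: (6, 57, 98, 68)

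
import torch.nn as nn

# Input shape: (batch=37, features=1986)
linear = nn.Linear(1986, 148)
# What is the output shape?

Input shape: (37, 1986)
Output shape: (37, 148)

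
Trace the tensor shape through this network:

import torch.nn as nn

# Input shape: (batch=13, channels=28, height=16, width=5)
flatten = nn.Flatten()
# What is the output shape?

Input shape: (13, 28, 16, 5)
Output shape: (13, 2240)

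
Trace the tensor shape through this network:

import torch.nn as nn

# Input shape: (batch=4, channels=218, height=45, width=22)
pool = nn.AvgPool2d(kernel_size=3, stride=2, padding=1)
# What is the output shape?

Input shape: (4, 218, 45, 22)
Output shape: (4, 218, 23, 11)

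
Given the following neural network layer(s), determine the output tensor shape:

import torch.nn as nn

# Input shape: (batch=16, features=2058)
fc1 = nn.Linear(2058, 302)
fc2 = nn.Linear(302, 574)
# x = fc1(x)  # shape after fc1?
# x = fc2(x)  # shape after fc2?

Input shape: (16, 2058)
  -> after fc1: (16, 302)
Output shape: (16, 574)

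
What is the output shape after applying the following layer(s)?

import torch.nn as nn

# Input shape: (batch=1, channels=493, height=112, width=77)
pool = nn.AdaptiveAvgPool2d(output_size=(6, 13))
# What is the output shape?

Input shape: (1, 493, 112, 77)
Output shape: (1, 493, 6, 13)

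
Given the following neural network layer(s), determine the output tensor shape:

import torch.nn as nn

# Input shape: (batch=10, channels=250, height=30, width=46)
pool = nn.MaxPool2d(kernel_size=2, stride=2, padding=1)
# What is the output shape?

Input shape: (10, 250, 30, 46)
Output shape: (10, 250, 16, 24)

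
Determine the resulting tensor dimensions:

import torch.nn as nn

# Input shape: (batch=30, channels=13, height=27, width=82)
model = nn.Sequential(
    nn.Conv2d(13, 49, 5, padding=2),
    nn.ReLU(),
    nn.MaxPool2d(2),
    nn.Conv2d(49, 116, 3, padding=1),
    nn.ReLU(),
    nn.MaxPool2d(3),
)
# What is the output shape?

Input shape: (30, 13, 27, 82)
  -> after first Conv2d: (30, 49, 27, 82)
  -> after first MaxPool2d: (30, 49, 13, 41)
  -> after second Conv2d: (30, 116, 13, 41)
Output shape: (30, 116, 4, 13)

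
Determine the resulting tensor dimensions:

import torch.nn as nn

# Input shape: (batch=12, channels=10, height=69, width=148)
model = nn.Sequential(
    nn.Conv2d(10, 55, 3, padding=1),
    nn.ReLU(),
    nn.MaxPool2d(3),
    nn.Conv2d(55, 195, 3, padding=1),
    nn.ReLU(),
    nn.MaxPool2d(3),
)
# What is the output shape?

Input shape: (12, 10, 69, 148)
  -> after first Conv2d: (12, 55, 69, 148)
  -> after first MaxPool2d: (12, 55, 23, 49)
  -> after second Conv2d: (12, 195, 23, 49)
Output shape: (12, 195, 7, 16)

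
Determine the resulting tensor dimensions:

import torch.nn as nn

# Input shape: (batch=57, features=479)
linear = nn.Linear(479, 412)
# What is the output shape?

Input shape: (57, 479)
Output shape: (57, 412)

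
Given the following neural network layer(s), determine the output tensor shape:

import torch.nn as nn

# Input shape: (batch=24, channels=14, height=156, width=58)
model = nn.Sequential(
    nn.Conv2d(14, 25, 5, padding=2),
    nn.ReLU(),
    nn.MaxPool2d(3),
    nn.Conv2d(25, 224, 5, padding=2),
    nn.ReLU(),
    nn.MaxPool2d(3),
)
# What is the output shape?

Input shape: (24, 14, 156, 58)
  -> after first Conv2d: (24, 25, 156, 58)
  -> after first MaxPool2d: (24, 25, 52, 19)
  -> after second Conv2d: (24, 224, 52, 19)
Output shape: (24, 224, 17, 6)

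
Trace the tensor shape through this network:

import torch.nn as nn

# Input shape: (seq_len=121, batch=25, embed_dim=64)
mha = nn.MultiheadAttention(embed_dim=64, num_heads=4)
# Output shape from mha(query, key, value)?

Input shape: (121, 25, 64)
Output shape: (121, 25, 64)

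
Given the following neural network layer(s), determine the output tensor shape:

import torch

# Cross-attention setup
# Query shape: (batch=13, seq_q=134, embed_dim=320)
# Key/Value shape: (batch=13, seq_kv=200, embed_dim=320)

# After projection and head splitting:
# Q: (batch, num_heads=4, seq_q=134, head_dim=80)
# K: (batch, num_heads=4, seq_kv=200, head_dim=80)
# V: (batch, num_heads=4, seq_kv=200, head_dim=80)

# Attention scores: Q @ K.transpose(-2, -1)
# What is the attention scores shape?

Input shape: (13, 134, 320)
Output shape: (13, 4, 134, 200)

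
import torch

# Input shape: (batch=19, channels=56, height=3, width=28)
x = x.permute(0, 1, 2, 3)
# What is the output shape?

Input shape: (19, 56, 3, 28)
Output shape: (19, 56, 3, 28)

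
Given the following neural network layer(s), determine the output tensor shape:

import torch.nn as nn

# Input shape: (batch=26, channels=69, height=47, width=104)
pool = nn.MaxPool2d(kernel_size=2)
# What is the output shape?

Input shape: (26, 69, 47, 104)
Output shape: (26, 69, 23, 52)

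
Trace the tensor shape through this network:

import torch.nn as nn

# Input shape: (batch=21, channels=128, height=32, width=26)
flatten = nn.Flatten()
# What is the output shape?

Input shape: (21, 128, 32, 26)
Output shape: (21, 106496)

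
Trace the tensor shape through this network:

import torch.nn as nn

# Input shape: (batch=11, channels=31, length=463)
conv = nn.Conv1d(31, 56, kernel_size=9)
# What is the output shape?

Input shape: (11, 31, 463)
Output shape: (11, 56, 455)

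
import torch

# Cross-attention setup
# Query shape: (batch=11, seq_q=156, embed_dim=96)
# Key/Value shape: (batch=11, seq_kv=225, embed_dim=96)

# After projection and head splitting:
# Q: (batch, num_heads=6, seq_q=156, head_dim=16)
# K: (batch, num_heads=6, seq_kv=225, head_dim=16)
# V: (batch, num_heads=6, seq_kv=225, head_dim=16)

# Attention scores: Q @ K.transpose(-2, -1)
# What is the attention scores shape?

Input shape: (11, 156, 96)
Output shape: (11, 6, 156, 225)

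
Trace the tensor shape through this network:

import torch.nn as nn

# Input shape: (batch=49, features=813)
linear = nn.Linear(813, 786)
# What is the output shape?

Input shape: (49, 813)
Output shape: (49, 786)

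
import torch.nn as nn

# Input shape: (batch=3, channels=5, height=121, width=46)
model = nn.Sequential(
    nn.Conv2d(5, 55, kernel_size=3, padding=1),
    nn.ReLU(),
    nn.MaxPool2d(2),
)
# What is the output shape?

Input shape: (3, 5, 121, 46)
  -> after Conv2d: (3, 55, 121, 46)
  -> after ReLU: (3, 55, 121, 46)
Output shape: (3, 55, 60, 23)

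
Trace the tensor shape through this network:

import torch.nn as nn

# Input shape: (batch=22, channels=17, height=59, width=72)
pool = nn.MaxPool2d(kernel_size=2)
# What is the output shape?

Input shape: (22, 17, 59, 72)
Output shape: (22, 17, 29, 36)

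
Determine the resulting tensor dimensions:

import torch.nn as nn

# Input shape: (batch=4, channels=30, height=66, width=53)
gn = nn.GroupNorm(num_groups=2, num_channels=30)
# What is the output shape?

Input shape: (4, 30, 66, 53)
Output shape: (4, 30, 66, 53)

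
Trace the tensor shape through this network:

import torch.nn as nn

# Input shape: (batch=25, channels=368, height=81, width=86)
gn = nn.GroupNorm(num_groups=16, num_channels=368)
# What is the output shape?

Input shape: (25, 368, 81, 86)
Output shape: (25, 368, 81, 86)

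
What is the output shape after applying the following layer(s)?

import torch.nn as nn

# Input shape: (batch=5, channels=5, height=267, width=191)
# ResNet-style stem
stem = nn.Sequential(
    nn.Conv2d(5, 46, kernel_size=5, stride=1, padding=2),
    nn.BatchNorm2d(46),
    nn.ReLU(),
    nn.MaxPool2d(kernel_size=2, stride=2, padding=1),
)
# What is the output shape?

Input shape: (5, 5, 267, 191)
  -> after Conv2d 5x5 stride=1: (5, 46, 267, 191)
Output shape: (5, 46, 134, 96)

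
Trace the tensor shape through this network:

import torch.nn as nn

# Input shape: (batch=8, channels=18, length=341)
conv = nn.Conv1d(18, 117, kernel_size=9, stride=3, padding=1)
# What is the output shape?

Input shape: (8, 18, 341)
Output shape: (8, 117, 112)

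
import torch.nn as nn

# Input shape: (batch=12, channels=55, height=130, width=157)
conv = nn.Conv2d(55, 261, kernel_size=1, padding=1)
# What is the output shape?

Input shape: (12, 55, 130, 157)
Output shape: (12, 261, 132, 159)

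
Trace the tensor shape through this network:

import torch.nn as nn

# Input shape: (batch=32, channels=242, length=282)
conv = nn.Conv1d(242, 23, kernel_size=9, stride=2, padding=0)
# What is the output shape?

Input shape: (32, 242, 282)
Output shape: (32, 23, 137)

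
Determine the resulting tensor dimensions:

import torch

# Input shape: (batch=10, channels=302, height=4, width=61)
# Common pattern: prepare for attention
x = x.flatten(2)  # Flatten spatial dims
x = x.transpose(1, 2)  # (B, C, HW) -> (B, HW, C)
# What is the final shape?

Input shape: (10, 302, 4, 61)
  -> after flatten(2): (10, 302, 244)
Output shape: (10, 244, 302)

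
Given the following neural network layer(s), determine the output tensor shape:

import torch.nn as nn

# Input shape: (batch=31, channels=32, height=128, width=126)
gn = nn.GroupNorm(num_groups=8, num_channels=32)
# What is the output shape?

Input shape: (31, 32, 128, 126)
Output shape: (31, 32, 128, 126)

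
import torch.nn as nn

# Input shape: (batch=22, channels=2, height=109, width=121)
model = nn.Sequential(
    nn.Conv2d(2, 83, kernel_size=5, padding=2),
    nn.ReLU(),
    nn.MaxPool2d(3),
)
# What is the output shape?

Input shape: (22, 2, 109, 121)
  -> after Conv2d: (22, 83, 109, 121)
  -> after ReLU: (22, 83, 109, 121)
Output shape: (22, 83, 36, 40)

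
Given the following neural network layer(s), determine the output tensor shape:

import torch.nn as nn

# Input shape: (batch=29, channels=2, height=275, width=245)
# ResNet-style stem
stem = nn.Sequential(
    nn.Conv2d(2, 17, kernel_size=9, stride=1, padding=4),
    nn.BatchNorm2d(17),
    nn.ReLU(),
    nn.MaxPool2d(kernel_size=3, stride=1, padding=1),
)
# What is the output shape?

Input shape: (29, 2, 275, 245)
  -> after Conv2d 9x9 stride=1: (29, 17, 275, 245)
Output shape: (29, 17, 275, 245)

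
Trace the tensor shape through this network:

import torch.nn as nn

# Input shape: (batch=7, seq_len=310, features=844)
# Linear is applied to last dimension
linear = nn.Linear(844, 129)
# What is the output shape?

Input shape: (7, 310, 844)
Output shape: (7, 310, 129)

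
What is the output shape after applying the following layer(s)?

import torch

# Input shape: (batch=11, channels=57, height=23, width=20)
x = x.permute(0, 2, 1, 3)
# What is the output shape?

Input shape: (11, 57, 23, 20)
Output shape: (11, 23, 57, 20)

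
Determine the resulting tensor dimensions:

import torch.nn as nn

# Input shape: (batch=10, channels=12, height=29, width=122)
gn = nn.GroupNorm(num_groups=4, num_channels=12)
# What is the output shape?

Input shape: (10, 12, 29, 122)
Output shape: (10, 12, 29, 122)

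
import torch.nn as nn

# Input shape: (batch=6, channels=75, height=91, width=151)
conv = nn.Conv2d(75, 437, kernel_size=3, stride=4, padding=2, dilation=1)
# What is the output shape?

Input shape: (6, 75, 91, 151)
Output shape: (6, 437, 24, 39)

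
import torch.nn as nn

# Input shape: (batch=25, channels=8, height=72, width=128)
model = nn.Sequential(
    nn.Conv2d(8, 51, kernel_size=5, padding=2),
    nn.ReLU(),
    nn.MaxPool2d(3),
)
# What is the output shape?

Input shape: (25, 8, 72, 128)
  -> after Conv2d: (25, 51, 72, 128)
  -> after ReLU: (25, 51, 72, 128)
Output shape: (25, 51, 24, 42)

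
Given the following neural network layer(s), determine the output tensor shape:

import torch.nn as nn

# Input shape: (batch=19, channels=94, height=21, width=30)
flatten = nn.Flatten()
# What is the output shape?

Input shape: (19, 94, 21, 30)
Output shape: (19, 59220)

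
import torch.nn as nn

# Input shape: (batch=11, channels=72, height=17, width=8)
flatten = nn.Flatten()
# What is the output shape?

Input shape: (11, 72, 17, 8)
Output shape: (11, 9792)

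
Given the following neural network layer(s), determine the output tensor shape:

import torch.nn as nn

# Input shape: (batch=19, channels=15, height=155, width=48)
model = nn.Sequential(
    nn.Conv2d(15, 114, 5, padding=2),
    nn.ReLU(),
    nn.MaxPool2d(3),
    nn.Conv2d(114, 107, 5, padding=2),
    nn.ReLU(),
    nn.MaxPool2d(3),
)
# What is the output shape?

Input shape: (19, 15, 155, 48)
  -> after first Conv2d: (19, 114, 155, 48)
  -> after first MaxPool2d: (19, 114, 51, 16)
  -> after second Conv2d: (19, 107, 51, 16)
Output shape: (19, 107, 17, 5)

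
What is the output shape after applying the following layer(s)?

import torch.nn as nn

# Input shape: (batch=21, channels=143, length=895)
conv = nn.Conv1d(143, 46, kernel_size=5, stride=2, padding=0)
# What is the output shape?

Input shape: (21, 143, 895)
Output shape: (21, 46, 446)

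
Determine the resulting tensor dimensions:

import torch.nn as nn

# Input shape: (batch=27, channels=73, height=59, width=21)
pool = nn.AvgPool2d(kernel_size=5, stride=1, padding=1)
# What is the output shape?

Input shape: (27, 73, 59, 21)
Output shape: (27, 73, 57, 19)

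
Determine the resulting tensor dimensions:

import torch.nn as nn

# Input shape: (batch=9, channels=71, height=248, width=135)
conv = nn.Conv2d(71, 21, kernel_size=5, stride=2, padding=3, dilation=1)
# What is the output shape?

Input shape: (9, 71, 248, 135)
Output shape: (9, 21, 125, 69)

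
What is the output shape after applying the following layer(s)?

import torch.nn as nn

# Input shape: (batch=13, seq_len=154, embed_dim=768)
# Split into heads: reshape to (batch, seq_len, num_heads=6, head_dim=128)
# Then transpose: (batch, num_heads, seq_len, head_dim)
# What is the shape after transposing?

Input shape: (13, 154, 768)
  -> after reshape: (13, 154, 6, 128)
Output shape: (13, 6, 154, 128)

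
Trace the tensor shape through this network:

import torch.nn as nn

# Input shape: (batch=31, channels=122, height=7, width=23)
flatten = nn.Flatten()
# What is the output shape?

Input shape: (31, 122, 7, 23)
Output shape: (31, 19642)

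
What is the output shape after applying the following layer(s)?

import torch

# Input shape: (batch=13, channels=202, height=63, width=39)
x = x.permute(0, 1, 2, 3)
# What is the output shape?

Input shape: (13, 202, 63, 39)
Output shape: (13, 202, 63, 39)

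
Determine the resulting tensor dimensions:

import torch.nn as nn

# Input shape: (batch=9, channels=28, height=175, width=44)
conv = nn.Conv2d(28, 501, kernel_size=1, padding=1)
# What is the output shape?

Input shape: (9, 28, 175, 44)
Output shape: (9, 501, 177, 46)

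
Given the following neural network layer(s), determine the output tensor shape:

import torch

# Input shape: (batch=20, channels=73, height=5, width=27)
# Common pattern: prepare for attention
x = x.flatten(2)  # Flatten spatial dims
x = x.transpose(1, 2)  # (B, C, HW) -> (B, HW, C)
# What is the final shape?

Input shape: (20, 73, 5, 27)
  -> after flatten(2): (20, 73, 135)
Output shape: (20, 135, 73)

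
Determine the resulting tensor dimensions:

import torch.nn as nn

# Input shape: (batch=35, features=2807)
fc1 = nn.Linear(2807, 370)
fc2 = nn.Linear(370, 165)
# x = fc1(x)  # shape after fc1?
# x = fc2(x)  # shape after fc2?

Input shape: (35, 2807)
  -> after fc1: (35, 370)
Output shape: (35, 165)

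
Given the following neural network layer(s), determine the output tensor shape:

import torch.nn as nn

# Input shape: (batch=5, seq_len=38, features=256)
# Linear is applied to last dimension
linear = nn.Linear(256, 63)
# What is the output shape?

Input shape: (5, 38, 256)
Output shape: (5, 38, 63)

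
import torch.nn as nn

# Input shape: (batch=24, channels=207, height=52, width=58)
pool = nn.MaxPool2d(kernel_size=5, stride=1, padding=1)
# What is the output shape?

Input shape: (24, 207, 52, 58)
Output shape: (24, 207, 50, 56)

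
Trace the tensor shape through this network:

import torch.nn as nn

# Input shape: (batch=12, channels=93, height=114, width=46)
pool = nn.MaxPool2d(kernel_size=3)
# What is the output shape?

Input shape: (12, 93, 114, 46)
Output shape: (12, 93, 38, 15)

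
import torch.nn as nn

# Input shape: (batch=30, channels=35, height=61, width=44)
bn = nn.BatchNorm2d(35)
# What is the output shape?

Input shape: (30, 35, 61, 44)
Output shape: (30, 35, 61, 44)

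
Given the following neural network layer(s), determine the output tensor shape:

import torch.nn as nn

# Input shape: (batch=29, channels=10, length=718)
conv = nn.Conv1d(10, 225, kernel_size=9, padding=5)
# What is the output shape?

Input shape: (29, 10, 718)
Output shape: (29, 225, 720)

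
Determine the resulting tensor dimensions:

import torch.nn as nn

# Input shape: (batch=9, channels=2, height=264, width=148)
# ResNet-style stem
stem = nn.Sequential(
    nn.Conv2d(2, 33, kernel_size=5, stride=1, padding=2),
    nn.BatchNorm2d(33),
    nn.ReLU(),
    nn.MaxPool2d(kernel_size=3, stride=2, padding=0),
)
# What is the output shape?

Input shape: (9, 2, 264, 148)
  -> after Conv2d 5x5 stride=1: (9, 33, 264, 148)
Output shape: (9, 33, 131, 73)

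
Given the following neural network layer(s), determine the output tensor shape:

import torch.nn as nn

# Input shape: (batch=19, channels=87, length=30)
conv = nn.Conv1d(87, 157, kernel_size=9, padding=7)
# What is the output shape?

Input shape: (19, 87, 30)
Output shape: (19, 157, 36)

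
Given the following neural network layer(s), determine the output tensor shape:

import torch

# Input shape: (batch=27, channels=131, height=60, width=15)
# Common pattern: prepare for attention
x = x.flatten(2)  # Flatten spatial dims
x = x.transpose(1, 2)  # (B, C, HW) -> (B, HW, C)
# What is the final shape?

Input shape: (27, 131, 60, 15)
  -> after flatten(2): (27, 131, 900)
Output shape: (27, 900, 131)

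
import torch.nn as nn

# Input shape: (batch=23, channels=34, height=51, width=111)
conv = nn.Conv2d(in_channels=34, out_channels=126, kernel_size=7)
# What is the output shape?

Input shape: (23, 34, 51, 111)
Output shape: (23, 126, 45, 105)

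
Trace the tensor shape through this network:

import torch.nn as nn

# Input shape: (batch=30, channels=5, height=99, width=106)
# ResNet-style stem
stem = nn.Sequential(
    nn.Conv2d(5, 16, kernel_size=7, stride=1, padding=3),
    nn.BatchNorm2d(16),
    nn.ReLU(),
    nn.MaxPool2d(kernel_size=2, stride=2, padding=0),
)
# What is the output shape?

Input shape: (30, 5, 99, 106)
  -> after Conv2d 7x7 stride=1: (30, 16, 99, 106)
Output shape: (30, 16, 49, 53)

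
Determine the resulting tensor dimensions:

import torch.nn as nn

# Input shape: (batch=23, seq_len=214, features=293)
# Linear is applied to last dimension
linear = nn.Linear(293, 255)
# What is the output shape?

Input shape: (23, 214, 293)
Output shape: (23, 214, 255)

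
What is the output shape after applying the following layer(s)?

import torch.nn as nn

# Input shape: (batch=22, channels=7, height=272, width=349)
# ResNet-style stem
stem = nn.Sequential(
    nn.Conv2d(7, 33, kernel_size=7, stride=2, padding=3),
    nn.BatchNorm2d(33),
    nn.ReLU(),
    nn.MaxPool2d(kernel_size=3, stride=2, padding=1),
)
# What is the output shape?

Input shape: (22, 7, 272, 349)
  -> after Conv2d 7x7 stride=2: (22, 33, 136, 175)
Output shape: (22, 33, 68, 88)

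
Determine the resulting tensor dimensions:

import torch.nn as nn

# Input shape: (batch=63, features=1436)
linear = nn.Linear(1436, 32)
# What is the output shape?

Input shape: (63, 1436)
Output shape: (63, 32)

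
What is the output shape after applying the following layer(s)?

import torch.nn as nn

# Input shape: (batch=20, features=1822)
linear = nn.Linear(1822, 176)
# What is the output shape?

Input shape: (20, 1822)
Output shape: (20, 176)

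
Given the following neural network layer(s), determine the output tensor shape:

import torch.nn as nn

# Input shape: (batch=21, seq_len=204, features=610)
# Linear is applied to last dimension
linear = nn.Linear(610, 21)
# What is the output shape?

Input shape: (21, 204, 610)
Output shape: (21, 204, 21)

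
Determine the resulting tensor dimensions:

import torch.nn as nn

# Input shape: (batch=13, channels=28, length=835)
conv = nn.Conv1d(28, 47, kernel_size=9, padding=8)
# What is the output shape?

Input shape: (13, 28, 835)
Output shape: (13, 47, 843)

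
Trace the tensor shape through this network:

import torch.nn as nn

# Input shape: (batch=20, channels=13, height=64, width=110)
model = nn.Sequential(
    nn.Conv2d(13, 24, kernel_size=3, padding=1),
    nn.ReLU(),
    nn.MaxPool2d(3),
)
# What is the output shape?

Input shape: (20, 13, 64, 110)
  -> after Conv2d: (20, 24, 64, 110)
  -> after ReLU: (20, 24, 64, 110)
Output shape: (20, 24, 21, 36)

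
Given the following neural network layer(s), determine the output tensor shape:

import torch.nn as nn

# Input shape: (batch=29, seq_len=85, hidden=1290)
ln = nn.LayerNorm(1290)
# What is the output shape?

Input shape: (29, 85, 1290)
Output shape: (29, 85, 1290)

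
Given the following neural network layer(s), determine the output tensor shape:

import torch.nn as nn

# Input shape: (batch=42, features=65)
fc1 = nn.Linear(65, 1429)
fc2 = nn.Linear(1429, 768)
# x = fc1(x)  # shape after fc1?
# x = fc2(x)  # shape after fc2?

Input shape: (42, 65)
  -> after fc1: (42, 1429)
Output shape: (42, 768)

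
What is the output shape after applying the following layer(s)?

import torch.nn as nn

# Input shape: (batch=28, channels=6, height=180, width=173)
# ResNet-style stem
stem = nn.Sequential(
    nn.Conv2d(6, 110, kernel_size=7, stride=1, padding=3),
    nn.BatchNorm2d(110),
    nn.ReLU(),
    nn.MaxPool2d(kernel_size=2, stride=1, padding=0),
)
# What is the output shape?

Input shape: (28, 6, 180, 173)
  -> after Conv2d 7x7 stride=1: (28, 110, 180, 173)
Output shape: (28, 110, 179, 172)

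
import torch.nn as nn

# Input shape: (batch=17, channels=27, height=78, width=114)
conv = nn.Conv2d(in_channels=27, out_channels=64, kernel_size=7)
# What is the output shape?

Input shape: (17, 27, 78, 114)
Output shape: (17, 64, 72, 108)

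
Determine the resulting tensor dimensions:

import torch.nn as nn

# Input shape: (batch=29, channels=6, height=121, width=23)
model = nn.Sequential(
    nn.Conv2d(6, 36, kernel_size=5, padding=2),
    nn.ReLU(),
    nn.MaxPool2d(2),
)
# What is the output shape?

Input shape: (29, 6, 121, 23)
  -> after Conv2d: (29, 36, 121, 23)
  -> after ReLU: (29, 36, 121, 23)
Output shape: (29, 36, 60, 11)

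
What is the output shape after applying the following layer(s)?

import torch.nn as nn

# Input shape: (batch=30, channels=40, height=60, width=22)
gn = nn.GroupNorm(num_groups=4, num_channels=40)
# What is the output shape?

Input shape: (30, 40, 60, 22)
Output shape: (30, 40, 60, 22)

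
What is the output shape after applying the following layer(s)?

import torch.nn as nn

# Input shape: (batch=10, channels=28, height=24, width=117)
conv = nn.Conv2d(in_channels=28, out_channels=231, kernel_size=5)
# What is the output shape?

Input shape: (10, 28, 24, 117)
Output shape: (10, 231, 20, 113)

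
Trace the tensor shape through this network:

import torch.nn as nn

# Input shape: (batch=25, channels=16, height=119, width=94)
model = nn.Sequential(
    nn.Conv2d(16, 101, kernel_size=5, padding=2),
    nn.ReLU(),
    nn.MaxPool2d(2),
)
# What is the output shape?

Input shape: (25, 16, 119, 94)
  -> after Conv2d: (25, 101, 119, 94)
  -> after ReLU: (25, 101, 119, 94)
Output shape: (25, 101, 59, 47)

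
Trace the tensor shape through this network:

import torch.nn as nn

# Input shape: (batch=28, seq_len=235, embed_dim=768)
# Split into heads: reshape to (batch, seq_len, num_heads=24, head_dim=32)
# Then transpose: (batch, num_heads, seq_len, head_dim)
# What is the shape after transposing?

Input shape: (28, 235, 768)
  -> after reshape: (28, 235, 24, 32)
Output shape: (28, 24, 235, 32)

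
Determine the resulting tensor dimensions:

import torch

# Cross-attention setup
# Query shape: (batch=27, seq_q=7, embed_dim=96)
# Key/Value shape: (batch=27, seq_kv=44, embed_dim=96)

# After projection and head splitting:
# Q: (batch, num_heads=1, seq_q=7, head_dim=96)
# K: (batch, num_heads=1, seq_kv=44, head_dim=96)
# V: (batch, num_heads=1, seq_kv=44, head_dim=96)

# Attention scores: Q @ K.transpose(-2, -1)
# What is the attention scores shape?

Input shape: (27, 7, 96)
Output shape: (27, 1, 7, 44)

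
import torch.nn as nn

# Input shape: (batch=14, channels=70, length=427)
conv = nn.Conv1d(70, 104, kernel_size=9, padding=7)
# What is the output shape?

Input shape: (14, 70, 427)
Output shape: (14, 104, 433)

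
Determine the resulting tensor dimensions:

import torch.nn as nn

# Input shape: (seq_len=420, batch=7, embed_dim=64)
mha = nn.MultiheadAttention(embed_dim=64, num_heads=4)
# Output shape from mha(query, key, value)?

Input shape: (420, 7, 64)
Output shape: (420, 7, 64)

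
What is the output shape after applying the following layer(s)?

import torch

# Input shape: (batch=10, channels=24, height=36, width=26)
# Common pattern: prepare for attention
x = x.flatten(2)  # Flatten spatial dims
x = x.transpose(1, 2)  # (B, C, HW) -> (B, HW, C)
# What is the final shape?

Input shape: (10, 24, 36, 26)
  -> after flatten(2): (10, 24, 936)
Output shape: (10, 936, 24)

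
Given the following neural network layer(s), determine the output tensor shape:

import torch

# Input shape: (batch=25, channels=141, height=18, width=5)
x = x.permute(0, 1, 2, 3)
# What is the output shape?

Input shape: (25, 141, 18, 5)
Output shape: (25, 141, 18, 5)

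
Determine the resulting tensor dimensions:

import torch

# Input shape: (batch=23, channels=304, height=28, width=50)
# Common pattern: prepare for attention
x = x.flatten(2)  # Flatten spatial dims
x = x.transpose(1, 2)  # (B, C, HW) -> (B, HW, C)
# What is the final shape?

Input shape: (23, 304, 28, 50)
  -> after flatten(2): (23, 304, 1400)
Output shape: (23, 1400, 304)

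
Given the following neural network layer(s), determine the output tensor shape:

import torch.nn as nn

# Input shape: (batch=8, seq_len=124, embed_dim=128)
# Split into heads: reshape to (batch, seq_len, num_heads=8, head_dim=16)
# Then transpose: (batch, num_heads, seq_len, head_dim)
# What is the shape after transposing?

Input shape: (8, 124, 128)
  -> after reshape: (8, 124, 8, 16)
Output shape: (8, 8, 124, 16)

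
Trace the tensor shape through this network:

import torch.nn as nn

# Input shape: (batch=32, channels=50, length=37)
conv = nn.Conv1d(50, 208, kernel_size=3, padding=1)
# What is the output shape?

Input shape: (32, 50, 37)
Output shape: (32, 208, 37)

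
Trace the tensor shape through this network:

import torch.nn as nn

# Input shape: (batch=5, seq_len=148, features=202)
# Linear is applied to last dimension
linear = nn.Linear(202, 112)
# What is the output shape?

Input shape: (5, 148, 202)
Output shape: (5, 148, 112)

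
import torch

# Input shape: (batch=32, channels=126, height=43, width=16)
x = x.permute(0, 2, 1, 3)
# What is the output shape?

Input shape: (32, 126, 43, 16)
Output shape: (32, 43, 126, 16)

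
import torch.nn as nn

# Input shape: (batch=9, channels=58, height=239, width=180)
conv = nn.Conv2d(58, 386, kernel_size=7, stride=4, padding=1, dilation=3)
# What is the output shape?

Input shape: (9, 58, 239, 180)
Output shape: (9, 386, 56, 41)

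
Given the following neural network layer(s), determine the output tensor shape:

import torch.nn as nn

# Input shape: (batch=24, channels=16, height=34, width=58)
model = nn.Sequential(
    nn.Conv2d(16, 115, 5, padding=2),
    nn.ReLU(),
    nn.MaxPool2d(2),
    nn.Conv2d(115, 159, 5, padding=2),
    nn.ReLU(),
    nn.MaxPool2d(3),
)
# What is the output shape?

Input shape: (24, 16, 34, 58)
  -> after first Conv2d: (24, 115, 34, 58)
  -> after first MaxPool2d: (24, 115, 17, 29)
  -> after second Conv2d: (24, 159, 17, 29)
Output shape: (24, 159, 5, 9)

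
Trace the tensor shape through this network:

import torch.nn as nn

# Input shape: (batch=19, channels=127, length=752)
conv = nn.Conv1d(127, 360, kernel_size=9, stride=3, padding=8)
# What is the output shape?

Input shape: (19, 127, 752)
Output shape: (19, 360, 254)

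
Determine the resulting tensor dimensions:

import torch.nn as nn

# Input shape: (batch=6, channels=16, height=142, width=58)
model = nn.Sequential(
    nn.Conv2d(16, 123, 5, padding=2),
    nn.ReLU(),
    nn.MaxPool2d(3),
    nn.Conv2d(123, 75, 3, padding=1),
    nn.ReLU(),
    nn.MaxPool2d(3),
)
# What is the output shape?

Input shape: (6, 16, 142, 58)
  -> after first Conv2d: (6, 123, 142, 58)
  -> after first MaxPool2d: (6, 123, 47, 19)
  -> after second Conv2d: (6, 75, 47, 19)
Output shape: (6, 75, 15, 6)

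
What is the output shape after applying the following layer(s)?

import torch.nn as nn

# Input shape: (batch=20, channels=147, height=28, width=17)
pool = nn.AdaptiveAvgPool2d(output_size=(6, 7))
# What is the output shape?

Input shape: (20, 147, 28, 17)
Output shape: (20, 147, 6, 7)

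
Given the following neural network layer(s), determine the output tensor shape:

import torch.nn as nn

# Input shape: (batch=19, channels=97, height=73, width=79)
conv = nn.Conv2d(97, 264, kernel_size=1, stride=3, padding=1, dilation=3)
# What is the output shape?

Input shape: (19, 97, 73, 79)
Output shape: (19, 264, 25, 27)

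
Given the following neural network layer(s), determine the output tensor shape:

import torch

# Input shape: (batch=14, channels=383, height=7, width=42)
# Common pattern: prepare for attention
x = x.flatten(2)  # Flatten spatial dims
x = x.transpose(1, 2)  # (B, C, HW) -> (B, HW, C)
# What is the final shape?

Input shape: (14, 383, 7, 42)
  -> after flatten(2): (14, 383, 294)
Output shape: (14, 294, 383)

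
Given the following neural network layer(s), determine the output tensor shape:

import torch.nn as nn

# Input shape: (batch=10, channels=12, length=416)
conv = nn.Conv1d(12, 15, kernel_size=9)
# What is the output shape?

Input shape: (10, 12, 416)
Output shape: (10, 15, 408)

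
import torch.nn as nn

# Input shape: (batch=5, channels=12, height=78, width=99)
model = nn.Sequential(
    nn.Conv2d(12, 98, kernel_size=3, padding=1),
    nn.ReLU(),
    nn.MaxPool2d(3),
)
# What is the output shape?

Input shape: (5, 12, 78, 99)
  -> after Conv2d: (5, 98, 78, 99)
  -> after ReLU: (5, 98, 78, 99)
Output shape: (5, 98, 26, 33)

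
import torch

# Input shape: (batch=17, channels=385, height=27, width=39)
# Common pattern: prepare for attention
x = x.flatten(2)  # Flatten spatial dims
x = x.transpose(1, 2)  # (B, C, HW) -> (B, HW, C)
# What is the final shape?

Input shape: (17, 385, 27, 39)
  -> after flatten(2): (17, 385, 1053)
Output shape: (17, 1053, 385)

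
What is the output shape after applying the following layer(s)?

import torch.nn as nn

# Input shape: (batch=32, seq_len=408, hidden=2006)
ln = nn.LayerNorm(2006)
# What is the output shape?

Input shape: (32, 408, 2006)
Output shape: (32, 408, 2006)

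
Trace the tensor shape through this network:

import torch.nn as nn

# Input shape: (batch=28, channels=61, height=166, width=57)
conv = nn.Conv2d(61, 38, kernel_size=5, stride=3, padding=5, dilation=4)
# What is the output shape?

Input shape: (28, 61, 166, 57)
Output shape: (28, 38, 54, 17)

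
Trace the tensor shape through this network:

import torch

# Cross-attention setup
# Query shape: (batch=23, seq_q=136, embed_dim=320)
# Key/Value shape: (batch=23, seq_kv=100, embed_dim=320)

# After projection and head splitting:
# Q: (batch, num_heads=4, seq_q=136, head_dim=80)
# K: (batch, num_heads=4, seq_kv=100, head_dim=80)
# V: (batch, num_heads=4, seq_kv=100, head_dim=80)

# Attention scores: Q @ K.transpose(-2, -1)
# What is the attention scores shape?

Input shape: (23, 136, 320)
Output shape: (23, 4, 136, 100)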